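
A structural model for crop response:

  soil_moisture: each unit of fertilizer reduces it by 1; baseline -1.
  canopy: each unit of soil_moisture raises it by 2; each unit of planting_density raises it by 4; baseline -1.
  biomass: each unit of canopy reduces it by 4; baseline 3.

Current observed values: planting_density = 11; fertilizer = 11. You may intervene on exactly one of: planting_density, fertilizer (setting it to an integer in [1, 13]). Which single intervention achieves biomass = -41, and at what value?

set planting_density = 9

Intervening on planting_density: with other inputs at their observed values, biomass = -16*planting_density + 103. Solving for -41 gives planting_density = 9, within [1, 13].
Intervening on fertilizer: biomass = 8*fertilizer - 161. Reaching -41 requires fertilizer = 15, outside [1, 13].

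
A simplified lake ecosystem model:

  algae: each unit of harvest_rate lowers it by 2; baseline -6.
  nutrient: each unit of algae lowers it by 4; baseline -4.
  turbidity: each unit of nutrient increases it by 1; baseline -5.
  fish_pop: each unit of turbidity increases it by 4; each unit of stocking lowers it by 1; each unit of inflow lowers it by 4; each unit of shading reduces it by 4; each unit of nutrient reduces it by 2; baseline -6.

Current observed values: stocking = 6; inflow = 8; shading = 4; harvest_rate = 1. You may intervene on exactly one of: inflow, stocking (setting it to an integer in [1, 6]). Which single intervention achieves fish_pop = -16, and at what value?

set inflow = 6

Intervening on inflow: with other inputs at their observed values, fish_pop = -4*inflow + 8. Solving for -16 gives inflow = 6, within [1, 6].
Intervening on stocking: fish_pop = -stocking - 18. Reaching -16 requires stocking = -2, outside [1, 6].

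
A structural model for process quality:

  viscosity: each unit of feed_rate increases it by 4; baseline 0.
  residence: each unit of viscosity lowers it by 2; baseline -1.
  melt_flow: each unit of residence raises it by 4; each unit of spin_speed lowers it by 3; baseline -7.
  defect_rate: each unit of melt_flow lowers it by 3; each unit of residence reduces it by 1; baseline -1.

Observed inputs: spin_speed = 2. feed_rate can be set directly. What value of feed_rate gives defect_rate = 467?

Substituting into the residence equation gives residence = -8*feed_rate - 1.
So melt_flow = -32*feed_rate - 17.
So defect_rate = 104*feed_rate + 51.
Solve 104*feed_rate + 51 = 467: feed_rate = (467 - 51) / 104 = 4.

feed_rate = 4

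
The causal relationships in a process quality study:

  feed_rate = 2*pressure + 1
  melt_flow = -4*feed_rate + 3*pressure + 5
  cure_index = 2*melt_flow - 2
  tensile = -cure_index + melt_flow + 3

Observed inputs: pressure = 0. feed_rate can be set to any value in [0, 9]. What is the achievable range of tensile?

Intervening on feed_rate fixes its value directly, overriding its dependence on pressure.
Substituting into the melt_flow equation gives melt_flow = -4*feed_rate + 5.
cure_index becomes -8*feed_rate + 8.
Substituting into the tensile equation gives tensile = 4*feed_rate.
Linear in feed_rate, so extremes are at the endpoints: feed_rate = 0 gives tensile = 0; feed_rate = 9 gives tensile = 36.

0 to 36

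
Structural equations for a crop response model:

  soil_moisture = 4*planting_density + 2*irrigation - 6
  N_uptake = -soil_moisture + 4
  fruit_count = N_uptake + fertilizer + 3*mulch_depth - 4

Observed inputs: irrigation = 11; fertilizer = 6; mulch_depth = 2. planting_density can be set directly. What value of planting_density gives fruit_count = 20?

planting_density = -6

Substituting into the soil_moisture equation gives soil_moisture = 4*planting_density + 16.
Substituting into the N_uptake equation gives N_uptake = -4*planting_density - 12.
Substituting into the fruit_count equation gives fruit_count = -4*planting_density - 4.
Solve -4*planting_density - 4 = 20: planting_density = (20 + 4) / -4 = -6.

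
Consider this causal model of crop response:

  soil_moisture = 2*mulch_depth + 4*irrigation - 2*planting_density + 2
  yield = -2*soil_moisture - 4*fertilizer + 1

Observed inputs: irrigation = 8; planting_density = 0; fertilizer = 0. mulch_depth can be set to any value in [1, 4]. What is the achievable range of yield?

Substituting into the soil_moisture equation gives soil_moisture = 2*mulch_depth + 34.
Substituting into the yield equation gives yield = -4*mulch_depth - 67.
Linear in mulch_depth, so extremes are at the endpoints: mulch_depth = 1 gives yield = -71; mulch_depth = 4 gives yield = -83.

-83 to -71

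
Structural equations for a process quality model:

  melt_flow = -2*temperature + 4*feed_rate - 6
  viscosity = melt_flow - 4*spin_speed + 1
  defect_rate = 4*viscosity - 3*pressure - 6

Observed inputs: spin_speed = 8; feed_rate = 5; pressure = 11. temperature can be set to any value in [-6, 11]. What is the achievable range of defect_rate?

-195 to -59

Substituting into the melt_flow equation gives melt_flow = -2*temperature + 14.
Substituting into the viscosity equation gives viscosity = -2*temperature - 17.
This gives defect_rate = -8*temperature - 107.
Linear in temperature, so extremes are at the endpoints: temperature = -6 gives defect_rate = -59; temperature = 11 gives defect_rate = -195.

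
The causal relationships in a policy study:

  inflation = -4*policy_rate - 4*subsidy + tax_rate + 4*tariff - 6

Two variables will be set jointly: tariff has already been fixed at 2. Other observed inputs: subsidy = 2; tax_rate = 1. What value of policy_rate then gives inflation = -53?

With tariff held at 2:
Substituting into the inflation equation gives inflation = -4*policy_rate - 5.
Solve -4*policy_rate - 5 = -53: policy_rate = (-53 + 5) / -4 = 12.

policy_rate = 12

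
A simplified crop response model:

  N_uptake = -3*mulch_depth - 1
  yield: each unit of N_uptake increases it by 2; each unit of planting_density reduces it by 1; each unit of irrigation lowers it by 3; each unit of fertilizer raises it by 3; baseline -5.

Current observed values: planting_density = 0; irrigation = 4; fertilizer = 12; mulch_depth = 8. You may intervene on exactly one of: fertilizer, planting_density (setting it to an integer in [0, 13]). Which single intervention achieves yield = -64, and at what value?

set fertilizer = 1

Intervening on fertilizer: with other inputs at their observed values, yield = 3*fertilizer - 67. Solving for -64 gives fertilizer = 1, within [0, 13].
Intervening on planting_density: yield = -planting_density - 31. Reaching -64 requires planting_density = 33, outside [0, 13].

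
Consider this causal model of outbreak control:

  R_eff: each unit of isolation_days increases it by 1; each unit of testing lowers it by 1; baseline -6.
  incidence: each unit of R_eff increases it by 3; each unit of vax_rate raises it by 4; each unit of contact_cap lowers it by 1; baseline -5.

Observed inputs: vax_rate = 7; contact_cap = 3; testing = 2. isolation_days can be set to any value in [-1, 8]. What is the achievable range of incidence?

-7 to 20

Substituting into the R_eff equation gives R_eff = isolation_days - 8.
So incidence = 3*isolation_days - 4.
Linear in isolation_days, so extremes are at the endpoints: isolation_days = -1 gives incidence = -7; isolation_days = 8 gives incidence = 20.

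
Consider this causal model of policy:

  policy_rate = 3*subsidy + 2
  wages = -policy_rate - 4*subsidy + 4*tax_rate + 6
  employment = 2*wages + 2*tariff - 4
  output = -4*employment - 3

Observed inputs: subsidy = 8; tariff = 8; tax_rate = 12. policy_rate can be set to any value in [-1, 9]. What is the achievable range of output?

Intervening on policy_rate fixes its value directly, overriding its dependence on subsidy.
Substituting into the wages equation gives wages = -policy_rate + 22.
Substituting into the employment equation gives employment = -2*policy_rate + 56.
This gives output = 8*policy_rate - 227.
Linear in policy_rate, so extremes are at the endpoints: policy_rate = -1 gives output = -235; policy_rate = 9 gives output = -155.

-235 to -155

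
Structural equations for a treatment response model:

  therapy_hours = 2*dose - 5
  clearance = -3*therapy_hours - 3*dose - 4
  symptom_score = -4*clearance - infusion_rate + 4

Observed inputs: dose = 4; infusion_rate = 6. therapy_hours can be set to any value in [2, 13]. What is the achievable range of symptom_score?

86 to 218

Intervening on therapy_hours fixes its value directly, overriding its dependence on dose.
Substituting into the clearance equation gives clearance = -3*therapy_hours - 16.
Substituting into the symptom_score equation gives symptom_score = 12*therapy_hours + 62.
Linear in therapy_hours, so extremes are at the endpoints: therapy_hours = 2 gives symptom_score = 86; therapy_hours = 13 gives symptom_score = 218.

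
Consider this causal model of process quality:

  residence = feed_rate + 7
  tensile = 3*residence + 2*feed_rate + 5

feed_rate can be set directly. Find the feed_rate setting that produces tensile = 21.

Substituting into the tensile equation gives tensile = 5*feed_rate + 26.
Solve 5*feed_rate + 26 = 21: feed_rate = (21 - 26) / 5 = -1.

feed_rate = -1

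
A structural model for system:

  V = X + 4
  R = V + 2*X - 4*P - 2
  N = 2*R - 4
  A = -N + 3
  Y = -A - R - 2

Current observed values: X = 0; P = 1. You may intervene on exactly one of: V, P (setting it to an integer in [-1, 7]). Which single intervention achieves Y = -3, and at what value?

set P = -1

Intervening on V: Y = V - 15. Reaching -3 requires V = 12, outside [-1, 7].
Intervening on P: with other inputs at their observed values, Y = -4*P - 7. Solving for -3 gives P = -1, within [-1, 7].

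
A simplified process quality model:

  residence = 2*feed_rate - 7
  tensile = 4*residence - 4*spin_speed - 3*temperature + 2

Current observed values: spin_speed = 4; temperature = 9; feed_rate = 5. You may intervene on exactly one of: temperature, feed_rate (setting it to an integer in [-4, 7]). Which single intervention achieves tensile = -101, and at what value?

set feed_rate = -4

Intervening on temperature: tensile = -3*temperature - 2. Reaching -101 requires temperature = 33, outside [-4, 7].
Intervening on feed_rate: with other inputs at their observed values, tensile = 8*feed_rate - 69. Solving for -101 gives feed_rate = -4, within [-4, 7].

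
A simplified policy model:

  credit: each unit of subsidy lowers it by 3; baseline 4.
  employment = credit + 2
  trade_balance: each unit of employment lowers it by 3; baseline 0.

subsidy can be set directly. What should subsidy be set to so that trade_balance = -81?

subsidy = -7

Substituting into the employment equation gives employment = -3*subsidy + 6.
So trade_balance = 9*subsidy - 18.
Solve 9*subsidy - 18 = -81: subsidy = (-81 + 18) / 9 = -7.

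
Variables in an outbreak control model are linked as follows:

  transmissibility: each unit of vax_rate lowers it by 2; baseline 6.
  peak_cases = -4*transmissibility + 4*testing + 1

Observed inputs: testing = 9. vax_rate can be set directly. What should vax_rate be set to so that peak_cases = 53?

Substituting into the peak_cases equation gives peak_cases = 8*vax_rate + 13.
Solve 8*vax_rate + 13 = 53: vax_rate = (53 - 13) / 8 = 5.

vax_rate = 5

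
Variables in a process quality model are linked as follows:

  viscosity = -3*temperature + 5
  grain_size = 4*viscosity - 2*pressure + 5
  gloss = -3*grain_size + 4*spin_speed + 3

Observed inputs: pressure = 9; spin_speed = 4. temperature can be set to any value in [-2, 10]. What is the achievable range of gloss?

Substituting into the grain_size equation gives grain_size = -12*temperature + 7.
Substituting into the gloss equation gives gloss = 36*temperature - 2.
Linear in temperature, so extremes are at the endpoints: temperature = -2 gives gloss = -74; temperature = 10 gives gloss = 358.

-74 to 358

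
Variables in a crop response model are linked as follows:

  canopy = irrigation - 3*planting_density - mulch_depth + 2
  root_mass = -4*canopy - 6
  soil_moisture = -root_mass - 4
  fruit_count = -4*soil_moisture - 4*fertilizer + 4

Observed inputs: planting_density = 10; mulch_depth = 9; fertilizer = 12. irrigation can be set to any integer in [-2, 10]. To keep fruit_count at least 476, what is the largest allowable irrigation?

Substituting into the canopy equation gives canopy = irrigation - 37.
This gives root_mass = -4*irrigation + 142.
So soil_moisture = 4*irrigation - 146.
Substituting into the fruit_count equation gives fruit_count = -16*irrigation + 540.
Require -16*irrigation + 540 ≥ 476, so irrigation ≤ 4.
The largest integer in [-2, 10] satisfying this is 4.

irrigation = 4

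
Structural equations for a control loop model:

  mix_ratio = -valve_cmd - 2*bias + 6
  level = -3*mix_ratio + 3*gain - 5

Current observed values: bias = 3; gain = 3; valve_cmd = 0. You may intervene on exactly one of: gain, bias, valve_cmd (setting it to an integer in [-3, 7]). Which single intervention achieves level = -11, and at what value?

set gain = -2

Intervening on gain: with other inputs at their observed values, level = 3*gain - 5. Solving for -11 gives gain = -2, within [-3, 7].
Intervening on bias: level = 6*bias - 14. Reaching -11 requires bias = 1/2, not an integer.
Intervening on valve_cmd: level = 3*valve_cmd + 4. Reaching -11 requires valve_cmd = -5, outside [-3, 7].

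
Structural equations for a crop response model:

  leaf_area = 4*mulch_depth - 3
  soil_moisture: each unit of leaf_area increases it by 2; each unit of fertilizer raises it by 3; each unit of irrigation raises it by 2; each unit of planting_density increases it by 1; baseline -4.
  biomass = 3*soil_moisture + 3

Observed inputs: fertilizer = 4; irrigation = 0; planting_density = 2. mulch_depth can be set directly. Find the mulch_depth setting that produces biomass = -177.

Substituting into the soil_moisture equation gives soil_moisture = 8*mulch_depth + 4.
This gives biomass = 24*mulch_depth + 15.
Solve 24*mulch_depth + 15 = -177: mulch_depth = (-177 - 15) / 24 = -8.

mulch_depth = -8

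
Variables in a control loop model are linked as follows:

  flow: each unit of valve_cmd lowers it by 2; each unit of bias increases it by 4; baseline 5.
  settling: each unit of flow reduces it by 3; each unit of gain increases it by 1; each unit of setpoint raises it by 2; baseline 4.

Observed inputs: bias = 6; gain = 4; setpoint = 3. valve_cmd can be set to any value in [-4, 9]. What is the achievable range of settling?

-97 to -19

Substituting into the flow equation gives flow = -2*valve_cmd + 29.
Substituting into the settling equation gives settling = 6*valve_cmd - 73.
Linear in valve_cmd, so extremes are at the endpoints: valve_cmd = -4 gives settling = -97; valve_cmd = 9 gives settling = -19.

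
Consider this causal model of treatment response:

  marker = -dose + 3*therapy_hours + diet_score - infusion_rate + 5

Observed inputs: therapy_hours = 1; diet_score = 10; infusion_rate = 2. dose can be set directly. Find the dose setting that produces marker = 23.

dose = -7

Substituting into the marker equation gives marker = -dose + 16.
Solve -dose + 16 = 23: dose = (23 - 16) / -1 = -7.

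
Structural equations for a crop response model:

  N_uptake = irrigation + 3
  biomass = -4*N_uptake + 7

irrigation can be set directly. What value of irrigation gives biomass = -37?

Substituting into the biomass equation gives biomass = -4*irrigation - 5.
Solve -4*irrigation - 5 = -37: irrigation = (-37 + 5) / -4 = 8.

irrigation = 8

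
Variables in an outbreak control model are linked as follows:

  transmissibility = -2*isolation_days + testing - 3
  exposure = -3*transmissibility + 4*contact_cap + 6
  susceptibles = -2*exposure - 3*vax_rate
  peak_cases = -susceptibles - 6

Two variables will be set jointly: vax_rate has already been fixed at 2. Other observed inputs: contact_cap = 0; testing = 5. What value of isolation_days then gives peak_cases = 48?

With vax_rate held at 2:
Substituting into the transmissibility equation gives transmissibility = -2*isolation_days + 2.
exposure becomes 6*isolation_days.
Substituting into the susceptibles equation gives susceptibles = -12*isolation_days - 6.
This gives peak_cases = 12*isolation_days.
Solve 12*isolation_days = 48: isolation_days = 48 / 12 = 4.

isolation_days = 4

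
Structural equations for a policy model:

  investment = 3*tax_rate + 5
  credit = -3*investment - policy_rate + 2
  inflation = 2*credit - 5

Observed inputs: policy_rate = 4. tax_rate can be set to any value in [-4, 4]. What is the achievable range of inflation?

Substituting into the credit equation gives credit = -9*tax_rate - 17.
Substituting into the inflation equation gives inflation = -18*tax_rate - 39.
Linear in tax_rate, so extremes are at the endpoints: tax_rate = -4 gives inflation = 33; tax_rate = 4 gives inflation = -111.

-111 to 33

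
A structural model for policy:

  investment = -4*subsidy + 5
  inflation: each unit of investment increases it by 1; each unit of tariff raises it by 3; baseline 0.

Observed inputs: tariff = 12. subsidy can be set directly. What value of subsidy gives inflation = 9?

subsidy = 8

Substituting into the inflation equation gives inflation = -4*subsidy + 41.
Solve -4*subsidy + 41 = 9: subsidy = (9 - 41) / -4 = 8.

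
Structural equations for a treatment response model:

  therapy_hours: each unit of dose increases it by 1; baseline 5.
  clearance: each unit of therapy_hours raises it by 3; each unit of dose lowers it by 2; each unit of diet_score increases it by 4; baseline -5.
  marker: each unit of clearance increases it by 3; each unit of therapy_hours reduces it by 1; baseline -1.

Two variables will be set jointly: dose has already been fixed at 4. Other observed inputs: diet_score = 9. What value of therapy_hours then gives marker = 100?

With dose held at 4:
Intervening on therapy_hours fixes its value directly, overriding its dependence on dose.
Substituting into the clearance equation gives clearance = 3*therapy_hours + 23.
Substituting into the marker equation gives marker = 8*therapy_hours + 68.
Solve 8*therapy_hours + 68 = 100: therapy_hours = (100 - 68) / 8 = 4.

therapy_hours = 4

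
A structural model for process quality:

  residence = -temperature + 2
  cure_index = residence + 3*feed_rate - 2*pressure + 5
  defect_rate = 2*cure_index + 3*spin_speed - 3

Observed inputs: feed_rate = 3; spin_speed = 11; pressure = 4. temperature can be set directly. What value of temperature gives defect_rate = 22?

temperature = 12

Substituting into the cure_index equation gives cure_index = -temperature + 8.
Substituting into the defect_rate equation gives defect_rate = -2*temperature + 46.
Solve -2*temperature + 46 = 22: temperature = (22 - 46) / -2 = 12.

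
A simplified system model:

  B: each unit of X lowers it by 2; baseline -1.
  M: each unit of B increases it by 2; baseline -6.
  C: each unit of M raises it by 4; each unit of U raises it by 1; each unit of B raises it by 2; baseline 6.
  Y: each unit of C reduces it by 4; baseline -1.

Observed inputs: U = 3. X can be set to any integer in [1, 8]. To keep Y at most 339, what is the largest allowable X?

Substituting into the M equation gives M = -4*X - 8.
Substituting into the C equation gives C = -20*X - 25.
Substituting into the Y equation gives Y = 80*X + 99.
Require 80*X + 99 ≤ 339, so X ≤ 3.
The largest integer in [1, 8] satisfying this is 3.

X = 3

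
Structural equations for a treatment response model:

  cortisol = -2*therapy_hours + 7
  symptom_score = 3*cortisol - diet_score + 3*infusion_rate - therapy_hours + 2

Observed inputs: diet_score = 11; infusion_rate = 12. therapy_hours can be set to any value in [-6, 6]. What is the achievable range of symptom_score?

Substituting into the symptom_score equation gives symptom_score = -7*therapy_hours + 48.
Linear in therapy_hours, so extremes are at the endpoints: therapy_hours = -6 gives symptom_score = 90; therapy_hours = 6 gives symptom_score = 6.

6 to 90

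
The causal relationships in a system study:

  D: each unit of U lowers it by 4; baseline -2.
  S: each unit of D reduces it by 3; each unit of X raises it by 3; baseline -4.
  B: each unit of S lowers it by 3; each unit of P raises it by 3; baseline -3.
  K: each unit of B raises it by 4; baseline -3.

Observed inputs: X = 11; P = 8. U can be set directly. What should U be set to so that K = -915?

U = 4

Substituting into the S equation gives S = 12*U + 35.
Substituting into the B equation gives B = -36*U - 84.
So K = -144*U - 339.
Solve -144*U - 339 = -915: U = (-915 + 339) / -144 = 4.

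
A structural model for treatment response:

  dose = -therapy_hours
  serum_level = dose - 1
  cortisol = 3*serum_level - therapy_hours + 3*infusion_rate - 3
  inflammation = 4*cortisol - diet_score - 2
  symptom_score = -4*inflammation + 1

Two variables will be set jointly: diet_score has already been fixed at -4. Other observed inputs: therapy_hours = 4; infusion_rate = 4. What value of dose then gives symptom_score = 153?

dose = -4

With diet_score held at -4:
Intervening on dose fixes its value directly, overriding its dependence on therapy_hours.
Substituting into the cortisol equation gives cortisol = 3*dose + 2.
Substituting into the inflammation equation gives inflammation = 12*dose + 10.
This gives symptom_score = -48*dose - 39.
Solve -48*dose - 39 = 153: dose = (153 + 39) / -48 = -4.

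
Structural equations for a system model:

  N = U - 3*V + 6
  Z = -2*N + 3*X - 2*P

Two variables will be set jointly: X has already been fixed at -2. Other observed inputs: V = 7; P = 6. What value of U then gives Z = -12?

With X held at -2:
Substituting into the N equation gives N = U - 15.
Substituting into the Z equation gives Z = -2*U + 12.
Solve -2*U + 12 = -12: U = (-12 - 12) / -2 = 12.

U = 12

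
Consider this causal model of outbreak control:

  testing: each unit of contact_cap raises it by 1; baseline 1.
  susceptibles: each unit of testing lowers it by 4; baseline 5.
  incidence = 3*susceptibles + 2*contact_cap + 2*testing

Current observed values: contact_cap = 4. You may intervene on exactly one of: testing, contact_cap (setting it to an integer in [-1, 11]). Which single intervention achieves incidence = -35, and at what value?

set contact_cap = 5

Intervening on testing: incidence = -10*testing + 23. Reaching -35 requires testing = 29/5, not an integer.
Intervening on contact_cap: with other inputs at their observed values, incidence = -8*contact_cap + 5. Solving for -35 gives contact_cap = 5, within [-1, 11].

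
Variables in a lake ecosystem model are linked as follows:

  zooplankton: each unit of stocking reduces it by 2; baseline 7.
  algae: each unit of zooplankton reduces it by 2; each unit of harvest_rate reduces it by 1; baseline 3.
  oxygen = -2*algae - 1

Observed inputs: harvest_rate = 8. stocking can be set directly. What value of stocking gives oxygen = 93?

Substituting into the algae equation gives algae = 4*stocking - 19.
Substituting into the oxygen equation gives oxygen = -8*stocking + 37.
Solve -8*stocking + 37 = 93: stocking = (93 - 37) / -8 = -7.

stocking = -7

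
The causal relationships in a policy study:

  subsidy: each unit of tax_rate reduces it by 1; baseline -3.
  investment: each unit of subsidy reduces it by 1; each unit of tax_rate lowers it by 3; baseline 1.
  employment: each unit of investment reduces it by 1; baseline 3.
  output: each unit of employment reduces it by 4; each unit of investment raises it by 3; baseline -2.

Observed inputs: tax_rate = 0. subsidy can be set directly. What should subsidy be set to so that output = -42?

subsidy = 5

Intervening on subsidy fixes its value directly, overriding its dependence on tax_rate.
Substituting into the investment equation gives investment = -subsidy + 1.
employment becomes subsidy + 2.
Substituting into the output equation gives output = -7*subsidy - 7.
Solve -7*subsidy - 7 = -42: subsidy = (-42 + 7) / -7 = 5.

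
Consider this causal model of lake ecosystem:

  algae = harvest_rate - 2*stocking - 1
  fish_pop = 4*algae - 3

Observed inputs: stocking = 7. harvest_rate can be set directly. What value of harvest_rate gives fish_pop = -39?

Substituting into the algae equation gives algae = harvest_rate - 15.
fish_pop becomes 4*harvest_rate - 63.
Solve 4*harvest_rate - 63 = -39: harvest_rate = (-39 + 63) / 4 = 6.

harvest_rate = 6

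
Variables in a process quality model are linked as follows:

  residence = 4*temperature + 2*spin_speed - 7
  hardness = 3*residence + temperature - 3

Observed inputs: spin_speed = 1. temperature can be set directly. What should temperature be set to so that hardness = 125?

Substituting into the residence equation gives residence = 4*temperature - 5.
This gives hardness = 13*temperature - 18.
Solve 13*temperature - 18 = 125: temperature = (125 + 18) / 13 = 11.

temperature = 11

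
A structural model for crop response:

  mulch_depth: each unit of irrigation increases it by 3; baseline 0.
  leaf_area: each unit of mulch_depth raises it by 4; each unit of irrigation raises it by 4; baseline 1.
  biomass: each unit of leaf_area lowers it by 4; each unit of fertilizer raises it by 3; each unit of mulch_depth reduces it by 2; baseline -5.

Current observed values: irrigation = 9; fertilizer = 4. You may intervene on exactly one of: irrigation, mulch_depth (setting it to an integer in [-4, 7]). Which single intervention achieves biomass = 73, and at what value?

Intervening on irrigation: with other inputs at their observed values, biomass = -70*irrigation + 3. Solving for 73 gives irrigation = -1, within [-4, 7].
Intervening on mulch_depth: biomass = -18*mulch_depth - 141. Reaching 73 requires mulch_depth = -107/9, not an integer.

set irrigation = -1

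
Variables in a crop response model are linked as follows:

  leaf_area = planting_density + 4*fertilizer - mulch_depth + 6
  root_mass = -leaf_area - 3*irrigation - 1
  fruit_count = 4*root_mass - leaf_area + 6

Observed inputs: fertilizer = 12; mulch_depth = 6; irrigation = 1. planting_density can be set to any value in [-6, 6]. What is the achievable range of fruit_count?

-280 to -220

Substituting into the leaf_area equation gives leaf_area = planting_density + 48.
Substituting into the root_mass equation gives root_mass = -planting_density - 52.
fruit_count becomes -5*planting_density - 250.
Linear in planting_density, so extremes are at the endpoints: planting_density = -6 gives fruit_count = -220; planting_density = 6 gives fruit_count = -280.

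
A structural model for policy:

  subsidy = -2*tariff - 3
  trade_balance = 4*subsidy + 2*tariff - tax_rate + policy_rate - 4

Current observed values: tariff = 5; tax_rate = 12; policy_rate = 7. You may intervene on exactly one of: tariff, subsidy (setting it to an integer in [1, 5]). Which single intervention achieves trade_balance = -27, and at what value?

set tariff = 1

Intervening on tariff: with other inputs at their observed values, trade_balance = -6*tariff - 21. Solving for -27 gives tariff = 1, within [1, 5].
Intervening on subsidy: trade_balance = 4*subsidy + 1. Reaching -27 requires subsidy = -7, outside [1, 5].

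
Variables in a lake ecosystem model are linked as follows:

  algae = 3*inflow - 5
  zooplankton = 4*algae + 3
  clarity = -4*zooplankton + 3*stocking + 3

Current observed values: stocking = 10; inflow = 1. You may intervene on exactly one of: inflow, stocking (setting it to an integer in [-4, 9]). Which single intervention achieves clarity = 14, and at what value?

set stocking = -3

Intervening on inflow: clarity = -48*inflow + 101. Reaching 14 requires inflow = 29/16, not an integer.
Intervening on stocking: with other inputs at their observed values, clarity = 3*stocking + 23. Solving for 14 gives stocking = -3, within [-4, 9].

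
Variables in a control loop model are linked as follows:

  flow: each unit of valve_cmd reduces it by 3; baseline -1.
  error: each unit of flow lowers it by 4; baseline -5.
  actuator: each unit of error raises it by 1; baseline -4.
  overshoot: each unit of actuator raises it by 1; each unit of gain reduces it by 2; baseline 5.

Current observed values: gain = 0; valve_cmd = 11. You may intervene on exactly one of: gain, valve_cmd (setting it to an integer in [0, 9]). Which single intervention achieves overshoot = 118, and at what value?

set gain = 7

Intervening on gain: with other inputs at their observed values, overshoot = -2*gain + 132. Solving for 118 gives gain = 7, within [0, 9].
Intervening on valve_cmd: overshoot = 12*valve_cmd. Reaching 118 requires valve_cmd = 59/6, not an integer.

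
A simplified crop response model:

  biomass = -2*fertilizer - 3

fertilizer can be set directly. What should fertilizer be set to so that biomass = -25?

fertilizer = 11

Solve -2*fertilizer - 3 = -25: fertilizer = (-25 + 3) / -2 = 11.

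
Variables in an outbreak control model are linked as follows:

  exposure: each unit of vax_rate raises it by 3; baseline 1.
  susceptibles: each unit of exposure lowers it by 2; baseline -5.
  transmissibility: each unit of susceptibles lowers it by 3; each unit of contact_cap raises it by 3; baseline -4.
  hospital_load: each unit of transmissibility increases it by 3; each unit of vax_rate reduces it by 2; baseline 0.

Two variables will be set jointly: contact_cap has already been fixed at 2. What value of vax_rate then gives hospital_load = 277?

vax_rate = 4

With contact_cap held at 2:
Substituting into the susceptibles equation gives susceptibles = -6*vax_rate - 7.
Substituting into the transmissibility equation gives transmissibility = 18*vax_rate + 23.
So hospital_load = 52*vax_rate + 69.
Solve 52*vax_rate + 69 = 277: vax_rate = (277 - 69) / 52 = 4.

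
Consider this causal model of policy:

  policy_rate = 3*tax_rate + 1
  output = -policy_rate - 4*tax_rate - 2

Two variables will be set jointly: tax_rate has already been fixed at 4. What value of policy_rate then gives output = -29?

policy_rate = 11

With tax_rate held at 4:
Intervening on policy_rate fixes its value directly, overriding its dependence on tax_rate.
Substituting into the output equation gives output = -policy_rate - 18.
Solve -policy_rate - 18 = -29: policy_rate = (-29 + 18) / -1 = 11.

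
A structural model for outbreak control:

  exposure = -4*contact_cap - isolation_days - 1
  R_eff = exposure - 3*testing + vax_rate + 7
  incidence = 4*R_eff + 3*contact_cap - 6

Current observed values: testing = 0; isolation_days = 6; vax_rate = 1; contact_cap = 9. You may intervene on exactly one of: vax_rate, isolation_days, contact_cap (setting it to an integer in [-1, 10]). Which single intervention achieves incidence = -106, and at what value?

Intervening on vax_rate: incidence = 4*vax_rate - 123. Reaching -106 requires vax_rate = 17/4, not an integer.
Intervening on isolation_days: incidence = -4*isolation_days - 95. Reaching -106 requires isolation_days = 11/4, not an integer.
Intervening on contact_cap: with other inputs at their observed values, incidence = -13*contact_cap - 2. Solving for -106 gives contact_cap = 8, within [-1, 10].

set contact_cap = 8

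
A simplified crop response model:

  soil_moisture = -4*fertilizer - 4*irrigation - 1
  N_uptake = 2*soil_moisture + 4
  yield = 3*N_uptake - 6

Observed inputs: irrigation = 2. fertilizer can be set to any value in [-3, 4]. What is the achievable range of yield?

Substituting into the soil_moisture equation gives soil_moisture = -4*fertilizer - 9.
Substituting into the N_uptake equation gives N_uptake = -8*fertilizer - 14.
Substituting into the yield equation gives yield = -24*fertilizer - 48.
Linear in fertilizer, so extremes are at the endpoints: fertilizer = -3 gives yield = 24; fertilizer = 4 gives yield = -144.

-144 to 24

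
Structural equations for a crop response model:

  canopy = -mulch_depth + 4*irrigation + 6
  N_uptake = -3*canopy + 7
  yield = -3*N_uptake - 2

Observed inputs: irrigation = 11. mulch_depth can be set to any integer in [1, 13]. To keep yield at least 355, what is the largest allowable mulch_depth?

mulch_depth = 8

Substituting into the canopy equation gives canopy = -mulch_depth + 50.
So N_uptake = 3*mulch_depth - 143.
This gives yield = -9*mulch_depth + 427.
Require -9*mulch_depth + 427 ≥ 355, so mulch_depth ≤ 8.
The largest integer in [1, 13] satisfying this is 8.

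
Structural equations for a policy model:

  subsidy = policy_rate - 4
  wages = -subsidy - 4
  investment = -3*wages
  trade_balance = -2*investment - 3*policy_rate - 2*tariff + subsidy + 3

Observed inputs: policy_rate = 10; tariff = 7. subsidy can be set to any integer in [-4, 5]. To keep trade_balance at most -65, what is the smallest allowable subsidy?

subsidy = 0

Intervening on subsidy fixes its value directly, overriding its dependence on policy_rate.
Substituting into the investment equation gives investment = 3*subsidy + 12.
Substituting into the trade_balance equation gives trade_balance = -5*subsidy - 65.
Require -5*subsidy - 65 ≤ -65, so subsidy ≥ 0.
The smallest integer in [-4, 5] satisfying this is 0.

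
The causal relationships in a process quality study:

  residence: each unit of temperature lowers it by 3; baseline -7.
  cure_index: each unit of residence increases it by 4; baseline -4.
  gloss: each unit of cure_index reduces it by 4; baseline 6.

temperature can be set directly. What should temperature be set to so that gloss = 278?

temperature = 3

Substituting into the cure_index equation gives cure_index = -12*temperature - 32.
So gloss = 48*temperature + 134.
Solve 48*temperature + 134 = 278: temperature = (278 - 134) / 48 = 3.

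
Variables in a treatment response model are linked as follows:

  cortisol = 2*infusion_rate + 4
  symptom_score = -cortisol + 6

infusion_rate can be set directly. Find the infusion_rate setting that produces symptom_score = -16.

infusion_rate = 9

Substituting into the symptom_score equation gives symptom_score = -2*infusion_rate + 2.
Solve -2*infusion_rate + 2 = -16: infusion_rate = (-16 - 2) / -2 = 9.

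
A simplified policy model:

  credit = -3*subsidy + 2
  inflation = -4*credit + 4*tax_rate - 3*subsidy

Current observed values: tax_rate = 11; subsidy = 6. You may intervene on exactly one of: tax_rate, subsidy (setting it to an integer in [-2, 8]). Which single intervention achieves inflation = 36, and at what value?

set subsidy = 0

Intervening on tax_rate: inflation = 4*tax_rate + 46. Reaching 36 requires tax_rate = -5/2, not an integer.
Intervening on subsidy: with other inputs at their observed values, inflation = 9*subsidy + 36. Solving for 36 gives subsidy = 0, within [-2, 8].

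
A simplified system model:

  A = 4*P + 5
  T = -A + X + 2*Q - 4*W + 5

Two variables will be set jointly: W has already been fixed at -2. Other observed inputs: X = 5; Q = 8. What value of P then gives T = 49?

With W held at -2:
Substituting into the T equation gives T = -4*P + 29.
Solve -4*P + 29 = 49: P = (49 - 29) / -4 = -5.

P = -5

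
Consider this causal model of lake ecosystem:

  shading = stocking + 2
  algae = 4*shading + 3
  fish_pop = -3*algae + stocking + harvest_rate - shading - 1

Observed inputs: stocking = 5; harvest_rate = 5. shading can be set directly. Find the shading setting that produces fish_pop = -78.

shading = 6

Intervening on shading fixes its value directly, overriding its dependence on stocking.
Substituting into the fish_pop equation gives fish_pop = -13*shading.
Solve -13*shading = -78: shading = -78 / -13 = 6.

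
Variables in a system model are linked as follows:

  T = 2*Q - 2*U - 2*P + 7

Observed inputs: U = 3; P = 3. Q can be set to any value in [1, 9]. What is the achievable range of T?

-3 to 13

Substituting into the T equation gives T = 2*Q - 5.
Linear in Q, so extremes are at the endpoints: Q = 1 gives T = -3; Q = 9 gives T = 13.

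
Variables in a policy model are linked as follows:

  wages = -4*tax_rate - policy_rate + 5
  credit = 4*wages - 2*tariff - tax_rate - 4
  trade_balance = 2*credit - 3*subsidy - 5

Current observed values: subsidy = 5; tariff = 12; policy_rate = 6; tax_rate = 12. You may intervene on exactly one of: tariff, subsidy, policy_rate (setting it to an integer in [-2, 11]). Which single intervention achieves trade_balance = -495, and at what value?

Intervening on tariff: trade_balance = -4*tariff - 444. Reaching -495 requires tariff = 51/4, not an integer.
Intervening on subsidy: with other inputs at their observed values, trade_balance = -3*subsidy - 477. Solving for -495 gives subsidy = 6, within [-2, 11].
Intervening on policy_rate: trade_balance = -8*policy_rate - 444. Reaching -495 requires policy_rate = 51/8, not an integer.

set subsidy = 6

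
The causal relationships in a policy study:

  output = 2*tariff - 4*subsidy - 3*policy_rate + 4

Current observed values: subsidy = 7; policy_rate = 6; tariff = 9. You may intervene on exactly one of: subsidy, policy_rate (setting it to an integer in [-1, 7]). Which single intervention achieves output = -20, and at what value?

set subsidy = 6

Intervening on subsidy: with other inputs at their observed values, output = -4*subsidy + 4. Solving for -20 gives subsidy = 6, within [-1, 7].
Intervening on policy_rate: output = -3*policy_rate - 6. Reaching -20 requires policy_rate = 14/3, not an integer.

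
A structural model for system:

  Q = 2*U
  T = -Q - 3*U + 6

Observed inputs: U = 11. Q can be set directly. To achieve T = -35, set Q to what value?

Q = 8

Intervening on Q fixes its value directly, overriding its dependence on U.
Substituting into the T equation gives T = -Q - 27.
Solve -Q - 27 = -35: Q = (-35 + 27) / -1 = 8.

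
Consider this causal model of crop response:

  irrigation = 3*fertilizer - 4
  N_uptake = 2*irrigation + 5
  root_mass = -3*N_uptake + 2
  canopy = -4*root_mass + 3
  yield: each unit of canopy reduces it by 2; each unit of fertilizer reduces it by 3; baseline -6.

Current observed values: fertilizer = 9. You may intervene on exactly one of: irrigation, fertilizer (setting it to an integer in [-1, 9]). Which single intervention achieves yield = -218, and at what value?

set fertilizer = 2

Intervening on irrigation: yield = -48*irrigation - 143. Reaching -218 requires irrigation = 25/16, not an integer.
Intervening on fertilizer: with other inputs at their observed values, yield = -147*fertilizer + 76. Solving for -218 gives fertilizer = 2, within [-1, 9].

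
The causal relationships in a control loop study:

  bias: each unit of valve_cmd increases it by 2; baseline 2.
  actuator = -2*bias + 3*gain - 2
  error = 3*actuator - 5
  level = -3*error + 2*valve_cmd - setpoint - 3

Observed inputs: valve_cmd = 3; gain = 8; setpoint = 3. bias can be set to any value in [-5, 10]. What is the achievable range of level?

-273 to -3

Intervening on bias fixes its value directly, overriding its dependence on valve_cmd.
Substituting into the actuator equation gives actuator = -2*bias + 22.
Substituting into the error equation gives error = -6*bias + 61.
level becomes 18*bias - 183.
Linear in bias, so extremes are at the endpoints: bias = -5 gives level = -273; bias = 10 gives level = -3.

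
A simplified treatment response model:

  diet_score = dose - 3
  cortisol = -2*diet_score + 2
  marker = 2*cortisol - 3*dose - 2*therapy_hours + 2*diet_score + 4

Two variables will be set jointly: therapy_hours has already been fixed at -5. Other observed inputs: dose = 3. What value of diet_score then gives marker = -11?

With therapy_hours held at -5:
Intervening on diet_score fixes its value directly, overriding its dependence on dose.
Substituting into the marker equation gives marker = -2*diet_score + 9.
Solve -2*diet_score + 9 = -11: diet_score = (-11 - 9) / -2 = 10.

diet_score = 10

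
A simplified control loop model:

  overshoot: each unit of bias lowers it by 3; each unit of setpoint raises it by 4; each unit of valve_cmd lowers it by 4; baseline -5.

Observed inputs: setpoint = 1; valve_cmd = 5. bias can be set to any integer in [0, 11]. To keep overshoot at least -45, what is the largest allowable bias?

bias = 8

Substituting into the overshoot equation gives overshoot = -3*bias - 21.
Require -3*bias - 21 ≥ -45, so bias ≤ 8.
The largest integer in [0, 11] satisfying this is 8.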